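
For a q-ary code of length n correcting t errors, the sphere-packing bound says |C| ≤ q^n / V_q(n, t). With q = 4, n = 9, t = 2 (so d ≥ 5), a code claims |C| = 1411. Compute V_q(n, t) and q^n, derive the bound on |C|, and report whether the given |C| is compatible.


V_q(n, t) = 352, q^n = 262144, Hamming bound = 744, |C| = 1411 > bound (violated).

Step 1: Compute V_q(n, t) = Σ_{j=0}^2 C(n, j) (q−1)^j.
  j = 0: C(9,0)·(3)^0 = 1·1 = 1.
  j = 1: C(9,1)·(3)^1 = 9·3 = 27.
  j = 2: C(9,2)·(3)^2 = 36·9 = 324.
  V_q(n, t) = 1 + 27 + 324 = 352.
Step 2: q^n = 4^9 = 262144.
Step 3: Hamming bound ⌊q^n / V_q(n,t)⌋ = ⌊262144/352⌋ = 744.
Step 4: Compare |C| = 1411 to 744: violated.
The claimed |C| lies above the Hamming bound, so no 4-ary code of length 9 with d ≥ 5 can have 1411 codewords.


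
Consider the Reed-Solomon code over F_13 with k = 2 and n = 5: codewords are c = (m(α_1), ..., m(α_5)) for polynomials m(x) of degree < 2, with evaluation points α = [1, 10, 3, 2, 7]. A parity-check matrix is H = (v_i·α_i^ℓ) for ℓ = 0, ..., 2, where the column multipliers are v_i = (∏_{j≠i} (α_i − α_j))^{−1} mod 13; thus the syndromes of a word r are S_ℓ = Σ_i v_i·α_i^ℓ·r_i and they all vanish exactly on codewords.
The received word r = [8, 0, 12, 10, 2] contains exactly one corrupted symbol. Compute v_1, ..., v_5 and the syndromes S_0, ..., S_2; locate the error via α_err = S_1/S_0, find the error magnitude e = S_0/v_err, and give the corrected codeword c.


S = (2, 1, 7), error at position 5, error magnitude e = 8, c = [8, 0, 12, 10, 7].

Step 1: column multipliers v_i = (∏_{j≠i}(α_i − α_j))^{−1} mod 13.
  i = 1 (α = 1): (1−10)(1−3)(1−2)(1−7) = (−9)·(−2)·(−1)·(−6) = 108 ≡ 4, so v_1 = 4^{−1} = 10 (mod 13).
  i = 2 (α = 10): (10−1)(10−3)(10−2)(10−7) = 9·7·8·3 = 1512 ≡ 4, so v_2 = 4^{−1} = 10 (mod 13).
  i = 3 (α = 3): (3−1)(3−10)(3−2)(3−7) = 2·(−7)·1·(−4) = 56 ≡ 4, so v_3 = 4^{−1} = 10 (mod 13).
  i = 4 (α = 2): (2−1)(2−10)(2−3)(2−7) = 1·(−8)·(−1)·(−5) = −40 ≡ 12, so v_4 = 12^{−1} = 12 (mod 13).
  i = 5 (α = 7): (7−1)(7−10)(7−3)(7−2) = 6·(−3)·4·5 = −360 ≡ 4, so v_5 = 4^{−1} = 10 (mod 13).
  v = [10, 10, 10, 12, 10].
Step 2: syndromes of r = [8, 0, 12, 10, 2] (all sums mod 13).
  S_0 = Σ v_i r_i = 10·8 + 10·0 + 10·12 + 12·10 + 10·2 = 340 ≡ 2.
  S_1 = Σ v_i α_i r_i = 10·1·8 + 10·10·0 + 10·3·12 + 12·2·10 + 10·7·2 = 820 ≡ 1.
  α_i^2 mod 13 = [1, 9, 9, 4, 10].
  S_2 = Σ v_i α_i^2 r_i = 10·1·8 + 10·9·0 + 10·9·12 + 12·4·10 + 10·10·2 = 1840 ≡ 7.
  S = (2, 1, 7) ≠ 0, so r is not a codeword (an error is present).
Step 3: locate the error. For a single error e at position i, S_ℓ = v_i·e·α_i^ℓ, so α_err = S_1/S_0.
  S_0^{−1} = 2^{−1} = 7 (mod 13), so α_err = 1·7 = 7 ≡ 7 = α_5. Error position i = 5.
  Consistency check: S_2/S_1 = 7·1 = 7 ≡ 7 = α_err ✓ (single-error assumption holds).
Step 4: error magnitude e = S_0/v_5 = S_0·∏_{j≠5}(α_5 − α_j) = 2·4 = 8 ≡ 8 (mod 13).
Step 5: correct position 5: c_5 = r_5 − e = 2 − 8 ≡ 7 (mod 13). Hence c = [8, 0, 12, 10, 7].
  Check: interpolating c through the α_i gives m(x) = 6 + 2·x (degree < 2) with m(α_i) = c_i for every i, so c is indeed a codeword.


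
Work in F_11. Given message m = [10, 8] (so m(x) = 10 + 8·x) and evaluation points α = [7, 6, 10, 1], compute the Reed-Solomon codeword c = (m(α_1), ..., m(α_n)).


c = [0, 3, 2, 7]

Message polynomial: m(x) = 10 + 8·x (mod 11).
For each evaluation point α_i, compute m(α_i) mod 11:
  α_1 = 7: Horner steps 8 → 0, so m(7) = 0.
  α_2 = 6: Horner steps 8 → 3, so m(6) = 3.
  α_3 = 10: Horner steps 8 → 2, so m(10) = 2.
  α_4 = 1: Horner steps 8 → 7, so m(1) = 7.
Codeword c = [0, 3, 2, 7] ∈ F_11^4.


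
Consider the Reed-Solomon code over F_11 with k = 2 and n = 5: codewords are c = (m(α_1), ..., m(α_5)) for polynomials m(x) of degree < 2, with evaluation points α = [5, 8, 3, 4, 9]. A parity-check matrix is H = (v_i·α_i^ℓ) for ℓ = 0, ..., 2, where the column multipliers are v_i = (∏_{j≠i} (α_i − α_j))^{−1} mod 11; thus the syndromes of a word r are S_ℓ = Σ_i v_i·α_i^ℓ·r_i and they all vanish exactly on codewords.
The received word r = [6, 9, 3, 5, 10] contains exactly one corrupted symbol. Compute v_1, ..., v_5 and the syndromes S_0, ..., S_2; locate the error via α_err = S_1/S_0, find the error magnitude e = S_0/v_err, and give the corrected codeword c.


S = (2, 6, 7), error at position 3, error magnitude e = 10, c = [6, 9, 4, 5, 10].

Step 1: column multipliers v_i = (∏_{j≠i}(α_i − α_j))^{−1} mod 11.
  i = 1 (α = 5): (5−8)(5−3)(5−4)(5−9) = (−3)·2·1·(−4) = 24 ≡ 2, so v_1 = 2^{−1} = 6 (mod 11).
  i = 2 (α = 8): (8−5)(8−3)(8−4)(8−9) = 3·5·4·(−1) = −60 ≡ 6, so v_2 = 6^{−1} = 2 (mod 11).
  i = 3 (α = 3): (3−5)(3−8)(3−4)(3−9) = (−2)·(−5)·(−1)·(−6) = 60 ≡ 5, so v_3 = 5^{−1} = 9 (mod 11).
  i = 4 (α = 4): (4−5)(4−8)(4−3)(4−9) = (−1)·(−4)·1·(−5) = −20 ≡ 2, so v_4 = 2^{−1} = 6 (mod 11).
  i = 5 (α = 9): (9−5)(9−8)(9−3)(9−4) = 4·1·6·5 = 120 ≡ 10, so v_5 = 10^{−1} = 10 (mod 11).
  v = [6, 2, 9, 6, 10].
Step 2: syndromes of r = [6, 9, 3, 5, 10] (all sums mod 11).
  S_0 = Σ v_i r_i = 6·6 + 2·9 + 9·3 + 6·5 + 10·10 = 211 ≡ 2.
  S_1 = Σ v_i α_i r_i = 6·5·6 + 2·8·9 + 9·3·3 + 6·4·5 + 10·9·10 = 1425 ≡ 6.
  α_i^2 mod 11 = [3, 9, 9, 5, 4].
  S_2 = Σ v_i α_i^2 r_i = 6·3·6 + 2·9·9 + 9·9·3 + 6·5·5 + 10·4·10 = 1063 ≡ 7.
  S = (2, 6, 7) ≠ 0, so r is not a codeword (an error is present).
Step 3: locate the error. For a single error e at position i, S_ℓ = v_i·e·α_i^ℓ, so α_err = S_1/S_0.
  S_0^{−1} = 2^{−1} = 6 (mod 11), so α_err = 6·6 = 36 ≡ 3 = α_3. Error position i = 3.
  Consistency check: S_2/S_1 = 7·2 = 14 ≡ 3 = α_err ✓ (single-error assumption holds).
Step 4: error magnitude e = S_0/v_3 = S_0·∏_{j≠3}(α_3 − α_j) = 2·5 = 10 ≡ 10 (mod 11).
Step 5: correct position 3: c_3 = r_3 − e = 3 − 10 ≡ 4 (mod 11). Hence c = [6, 9, 4, 5, 10].
  Check: interpolating c through the α_i gives m(x) = 1 + 1·x (degree < 2) with m(α_i) = c_i for every i, so c is indeed a codeword.


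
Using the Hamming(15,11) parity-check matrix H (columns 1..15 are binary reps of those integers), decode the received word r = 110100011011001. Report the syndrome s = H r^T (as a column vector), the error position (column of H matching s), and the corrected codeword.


s = (1, 1, 1, 0)^T, error position = 14, corrected codeword c = 110100011011011

Compute s = H r^T mod 2 one row at a time:
  s_1 = 1 + 1 + 0 + 1 + 1 + 0 + 0 + 1 = 5 ≡ 1 (mod 2).
  s_2 = 1 + 0 + 0 + 0 + 1 + 0 + 0 + 1 = 3 ≡ 1 (mod 2).
  s_3 = 1 + 0 + 0 + 0 + 0 + 1 + 0 + 1 = 3 ≡ 1 (mod 2).
  s_4 = 1 + 0 + 0 + 0 + 1 + 1 + 0 + 1 = 4 ≡ 0 (mod 2).
s = (1, 1, 1, 0)^T — this equals column 14 of H (binary 1110), so error is at position 14.
Correct: flip bit 14 of r = 110100011011001 to get c = 110100011011011.


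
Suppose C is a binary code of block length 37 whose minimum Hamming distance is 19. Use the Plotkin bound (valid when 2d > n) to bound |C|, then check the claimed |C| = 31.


Plotkin bound M ≤ 38; given |C| = 31 ≤ bound (satisfied).

Check applicability: 2d = 38, n = 37.
2d − n = 1 > 0, so Plotkin applies.
Compute d/(2d−n) = 19/1 ≈ 19.0000.
⌊d/(2d−n)⌋ = 19.
Plotkin bound: M ≤ 2·19 = 38.
Given |C| = 31, check: satisfied.
This |C| is below the Plotkin bound.


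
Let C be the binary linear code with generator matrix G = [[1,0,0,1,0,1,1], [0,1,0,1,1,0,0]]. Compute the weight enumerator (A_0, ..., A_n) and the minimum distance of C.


Weight distribution: A_0 = 1, A_3 = 1, A_4 = 1, A_5 = 1. Minimum distance d = 3.

Enumerate all 2^2 = 4 messages m ∈ F_2^2.
For each, compute codeword c = mG in F_2^7, then tally its weight.
  m = 00 → c = 0000000, weight = 0.
  m = 10 → c = 1001011, weight = 4.
  m = 01 → c = 0101100, weight = 3.
  m = 11 → c = 1100111, weight = 5.
Tally weights:
  weight 0: 1 codewords.
  weight 3: 1 codewords.
  weight 4: 1 codewords.
  weight 5: 1 codewords.
Minimum distance d = smallest w > 0 with A_w > 0 = 3.
Sanity: Σ A_w = 4 = 2^2 = 4 ✓.


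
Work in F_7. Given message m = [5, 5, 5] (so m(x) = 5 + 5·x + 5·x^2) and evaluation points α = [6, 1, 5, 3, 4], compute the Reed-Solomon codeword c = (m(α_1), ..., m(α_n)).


c = [5, 1, 1, 2, 0]

Message polynomial: m(x) = 5 + 5·x + 5·x^2 (mod 7).
For each evaluation point α_i, compute m(α_i) mod 7:
  α_1 = 6: Horner steps 5 → 0 → 5, so m(6) = 5.
  α_2 = 1: Horner steps 5 → 3 → 1, so m(1) = 1.
  α_3 = 5: Horner steps 5 → 2 → 1, so m(5) = 1.
  α_4 = 3: Horner steps 5 → 6 → 2, so m(3) = 2.
  α_5 = 4: Horner steps 5 → 4 → 0, so m(4) = 0.
Codeword c = [5, 1, 1, 2, 0] ∈ F_7^5.


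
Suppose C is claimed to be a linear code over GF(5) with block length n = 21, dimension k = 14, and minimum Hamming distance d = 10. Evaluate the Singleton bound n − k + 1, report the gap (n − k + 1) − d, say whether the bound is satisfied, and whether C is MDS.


Singleton RHS = n − k + 1 = 8, slack = -2, bound violated (no such code; not MDS).

Singleton bound: d ≤ n − k + 1.
Here n = 21, k = 14, so n − k + 1 = 8.
Given d = 10, check d ≤ 8: NO.
Slack = (n − k + 1) − d = -2.
The slack is negative: d = 10 exceeds n − k + 1 = 8 by 2, so the Singleton bound is violated and no linear [21, 14, 10]_5 code can exist. In particular it is not MDS (MDS requires d = n − k + 1 exactly).
Description: the claimed parameters are [21, 14, 10]_5; such a code would be impossible (violates the Singleton bound).


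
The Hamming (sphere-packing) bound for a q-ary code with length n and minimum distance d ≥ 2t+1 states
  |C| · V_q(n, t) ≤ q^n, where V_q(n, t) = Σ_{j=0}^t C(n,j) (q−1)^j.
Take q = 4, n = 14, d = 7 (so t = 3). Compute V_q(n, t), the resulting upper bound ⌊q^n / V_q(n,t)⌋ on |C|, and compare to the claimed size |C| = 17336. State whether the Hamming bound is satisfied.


V_q(n, t) = 10690, q^n = 268435456, Hamming bound = 25110, |C| = 17336 ≤ bound (satisfied).

Step 1: Compute V_q(n, t) = Σ_{j=0}^3 C(n, j) (q−1)^j.
  j = 0: C(14,0)·(3)^0 = 1·1 = 1.
  j = 1: C(14,1)·(3)^1 = 14·3 = 42.
  j = 2: C(14,2)·(3)^2 = 91·9 = 819.
  j = 3: C(14,3)·(3)^3 = 364·27 = 9828.
  V_q(n, t) = 1 + 42 + 819 + 9828 = 10690.
Step 2: q^n = 4^14 = 268435456.
Step 3: Hamming bound ⌊q^n / V_q(n,t)⌋ = ⌊268435456/10690⌋ = 25110.
Step 4: Compare |C| = 17336 to 25110: satisfied.
The claimed |C| lies below the Hamming bound.


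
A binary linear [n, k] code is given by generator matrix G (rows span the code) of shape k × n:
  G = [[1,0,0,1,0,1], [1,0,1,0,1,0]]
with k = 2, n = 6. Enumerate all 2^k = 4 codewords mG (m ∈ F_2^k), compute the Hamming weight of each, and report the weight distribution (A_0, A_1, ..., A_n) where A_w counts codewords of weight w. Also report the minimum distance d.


Weight distribution: A_0 = 1, A_3 = 2, A_4 = 1. Minimum distance d = 3.

Enumerate all 2^2 = 4 messages m ∈ F_2^2.
For each, compute codeword c = mG in F_2^6, then tally its weight.
  m = 00 → c = 000000, weight = 0.
  m = 10 → c = 100101, weight = 3.
  m = 01 → c = 101010, weight = 3.
  m = 11 → c = 001111, weight = 4.
Tally weights:
  weight 0: 1 codewords.
  weight 3: 2 codewords.
  weight 4: 1 codewords.
Minimum distance d = smallest w > 0 with A_w > 0 = 3.
Sanity: Σ A_w = 4 = 2^2 = 4 ✓.


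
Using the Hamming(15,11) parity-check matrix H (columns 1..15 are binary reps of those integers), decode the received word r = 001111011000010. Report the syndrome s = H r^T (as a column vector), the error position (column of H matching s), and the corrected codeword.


s = (1, 0, 1, 1)^T, error position = 11, corrected codeword c = 001111011010010

Compute s = H r^T mod 2 one row at a time:
  s_1 = 1 + 1 + 0 + 0 + 0 + 0 + 1 + 0 = 3 ≡ 1 (mod 2).
  s_2 = 1 + 1 + 1 + 0 + 0 + 0 + 1 + 0 = 4 ≡ 0 (mod 2).
  s_3 = 0 + 1 + 1 + 0 + 0 + 0 + 1 + 0 = 3 ≡ 1 (mod 2).
  s_4 = 0 + 1 + 1 + 0 + 1 + 0 + 0 + 0 = 3 ≡ 1 (mod 2).
s = (1, 0, 1, 1)^T — this equals column 11 of H (binary 1011), so error is at position 11.
Correct: flip bit 11 of r = 001111011000010 to get c = 001111011010010.


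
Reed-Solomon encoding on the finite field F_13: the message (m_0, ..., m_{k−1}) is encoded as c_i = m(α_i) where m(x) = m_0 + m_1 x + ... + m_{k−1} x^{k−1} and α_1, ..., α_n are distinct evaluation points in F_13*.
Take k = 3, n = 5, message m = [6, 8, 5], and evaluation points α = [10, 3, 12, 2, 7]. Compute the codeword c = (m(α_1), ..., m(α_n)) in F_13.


c = [1, 10, 3, 3, 8]

Message polynomial: m(x) = 6 + 8·x + 5·x^2 (mod 13).
For each evaluation point α_i, compute m(α_i) mod 13:
  α_1 = 10: Horner steps 5 → 6 → 1, so m(10) = 1.
  α_2 = 3: Horner steps 5 → 10 → 10, so m(3) = 10.
  α_3 = 12: Horner steps 5 → 3 → 3, so m(12) = 3.
  α_4 = 2: Horner steps 5 → 5 → 3, so m(2) = 3.
  α_5 = 7: Horner steps 5 → 4 → 8, so m(7) = 8.
Codeword c = [1, 10, 3, 3, 8] ∈ F_13^5.


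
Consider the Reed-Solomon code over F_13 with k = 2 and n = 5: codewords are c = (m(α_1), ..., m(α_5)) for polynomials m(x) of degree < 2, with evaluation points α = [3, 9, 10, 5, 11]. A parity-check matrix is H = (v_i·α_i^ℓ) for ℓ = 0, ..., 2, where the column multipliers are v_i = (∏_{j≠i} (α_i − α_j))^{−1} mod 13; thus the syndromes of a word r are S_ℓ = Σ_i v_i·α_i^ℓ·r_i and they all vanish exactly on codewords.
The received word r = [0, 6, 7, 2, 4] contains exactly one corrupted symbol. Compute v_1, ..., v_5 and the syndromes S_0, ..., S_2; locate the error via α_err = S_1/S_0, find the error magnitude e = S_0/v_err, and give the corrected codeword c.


S = (7, 12, 2), error at position 5, error magnitude e = 9, c = [0, 6, 7, 2, 8].

Step 1: column multipliers v_i = (∏_{j≠i}(α_i − α_j))^{−1} mod 13.
  i = 1 (α = 3): (3−9)(3−10)(3−5)(3−11) = (−6)·(−7)·(−2)·(−8) = 672 ≡ 9, so v_1 = 9^{−1} = 3 (mod 13).
  i = 2 (α = 9): (9−3)(9−10)(9−5)(9−11) = 6·(−1)·4·(−2) = 48 ≡ 9, so v_2 = 9^{−1} = 3 (mod 13).
  i = 3 (α = 10): (10−3)(10−9)(10−5)(10−11) = 7·1·5·(−1) = −35 ≡ 4, so v_3 = 4^{−1} = 10 (mod 13).
  i = 4 (α = 5): (5−3)(5−9)(5−10)(5−11) = 2·(−4)·(−5)·(−6) = −240 ≡ 7, so v_4 = 7^{−1} = 2 (mod 13).
  i = 5 (α = 11): (11−3)(11−9)(11−10)(11−5) = 8·2·1·6 = 96 ≡ 5, so v_5 = 5^{−1} = 8 (mod 13).
  v = [3, 3, 10, 2, 8].
Step 2: syndromes of r = [0, 6, 7, 2, 4] (all sums mod 13).
  S_0 = Σ v_i r_i = 3·0 + 3·6 + 10·7 + 2·2 + 8·4 = 124 ≡ 7.
  S_1 = Σ v_i α_i r_i = 3·3·0 + 3·9·6 + 10·10·7 + 2·5·2 + 8·11·4 = 1234 ≡ 12.
  α_i^2 mod 13 = [9, 3, 9, 12, 4].
  S_2 = Σ v_i α_i^2 r_i = 3·9·0 + 3·3·6 + 10·9·7 + 2·12·2 + 8·4·4 = 860 ≡ 2.
  S = (7, 12, 2) ≠ 0, so r is not a codeword (an error is present).
Step 3: locate the error. For a single error e at position i, S_ℓ = v_i·e·α_i^ℓ, so α_err = S_1/S_0.
  S_0^{−1} = 7^{−1} = 2 (mod 13), so α_err = 12·2 = 24 ≡ 11 = α_5. Error position i = 5.
  Consistency check: S_2/S_1 = 2·12 = 24 ≡ 11 = α_err ✓ (single-error assumption holds).
Step 4: error magnitude e = S_0/v_5 = S_0·∏_{j≠5}(α_5 − α_j) = 7·5 = 35 ≡ 9 (mod 13).
Step 5: correct position 5: c_5 = r_5 − e = 4 − 9 ≡ 8 (mod 13). Hence c = [0, 6, 7, 2, 8].
  Check: interpolating c through the α_i gives m(x) = 10 + 1·x (degree < 2) with m(α_i) = c_i for every i, so c is indeed a codeword.


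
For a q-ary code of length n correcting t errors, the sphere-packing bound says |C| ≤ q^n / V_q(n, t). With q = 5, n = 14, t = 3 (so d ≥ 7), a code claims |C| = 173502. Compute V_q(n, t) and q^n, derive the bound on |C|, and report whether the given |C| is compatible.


V_q(n, t) = 24809, q^n = 6103515625, Hamming bound = 246020, |C| = 173502 ≤ bound (satisfied).

Step 1: Compute V_q(n, t) = Σ_{j=0}^3 C(n, j) (q−1)^j.
  j = 0: C(14,0)·(4)^0 = 1·1 = 1.
  j = 1: C(14,1)·(4)^1 = 14·4 = 56.
  j = 2: C(14,2)·(4)^2 = 91·16 = 1456.
  j = 3: C(14,3)·(4)^3 = 364·64 = 23296.
  V_q(n, t) = 1 + 56 + 1456 + 23296 = 24809.
Step 2: q^n = 5^14 = 6103515625.
Step 3: Hamming bound ⌊q^n / V_q(n,t)⌋ = ⌊6103515625/24809⌋ = 246020.
Step 4: Compare |C| = 173502 to 246020: satisfied.
The claimed |C| lies below the Hamming bound.


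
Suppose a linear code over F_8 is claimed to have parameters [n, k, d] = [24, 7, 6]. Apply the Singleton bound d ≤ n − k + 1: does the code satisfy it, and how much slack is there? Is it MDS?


Singleton RHS = n − k + 1 = 18, slack = 12, bound satisfied, not MDS.

Singleton bound: d ≤ n − k + 1.
Here n = 24, k = 7, so n − k + 1 = 18.
Given d = 6, check d ≤ 18: YES.
Slack = (n − k + 1) − d = 12.
The code is NOT MDS (slack = 12 > 0).
Description: the claimed parameters are [24, 7, 6]_8; such a code would be non-MDS.


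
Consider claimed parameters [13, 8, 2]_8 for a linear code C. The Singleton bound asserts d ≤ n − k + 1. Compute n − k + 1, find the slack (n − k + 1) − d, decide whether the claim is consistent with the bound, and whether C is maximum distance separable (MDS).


Singleton RHS = n − k + 1 = 6, slack = 4, bound satisfied, not MDS.

Singleton bound: d ≤ n − k + 1.
Here n = 13, k = 8, so n − k + 1 = 6.
Given d = 2, check d ≤ 6: YES.
Slack = (n − k + 1) − d = 4.
The code is NOT MDS (slack = 4 > 0).
Description: the claimed parameters are [13, 8, 2]_8; such a code would be non-MDS.


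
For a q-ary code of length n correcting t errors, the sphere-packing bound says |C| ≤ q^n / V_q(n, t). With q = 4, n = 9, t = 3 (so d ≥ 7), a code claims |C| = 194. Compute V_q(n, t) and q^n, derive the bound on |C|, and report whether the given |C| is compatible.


V_q(n, t) = 2620, q^n = 262144, Hamming bound = 100, |C| = 194 > bound (violated).

Step 1: Compute V_q(n, t) = Σ_{j=0}^3 C(n, j) (q−1)^j.
  j = 0: C(9,0)·(3)^0 = 1·1 = 1.
  j = 1: C(9,1)·(3)^1 = 9·3 = 27.
  j = 2: C(9,2)·(3)^2 = 36·9 = 324.
  j = 3: C(9,3)·(3)^3 = 84·27 = 2268.
  V_q(n, t) = 1 + 27 + 324 + 2268 = 2620.
Step 2: q^n = 4^9 = 262144.
Step 3: Hamming bound ⌊q^n / V_q(n,t)⌋ = ⌊262144/2620⌋ = 100.
Step 4: Compare |C| = 194 to 100: violated.
The claimed |C| lies above the Hamming bound, so no 4-ary code of length 9 with d ≥ 7 can have 194 codewords.


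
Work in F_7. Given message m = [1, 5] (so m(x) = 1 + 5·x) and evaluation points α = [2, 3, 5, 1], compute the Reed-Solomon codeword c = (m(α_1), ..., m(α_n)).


c = [4, 2, 5, 6]

Message polynomial: m(x) = 1 + 5·x (mod 7).
For each evaluation point α_i, compute m(α_i) mod 7:
  α_1 = 2: Horner steps 5 → 4, so m(2) = 4.
  α_2 = 3: Horner steps 5 → 2, so m(3) = 2.
  α_3 = 5: Horner steps 5 → 5, so m(5) = 5.
  α_4 = 1: Horner steps 5 → 6, so m(1) = 6.
Codeword c = [4, 2, 5, 6] ∈ F_7^4.


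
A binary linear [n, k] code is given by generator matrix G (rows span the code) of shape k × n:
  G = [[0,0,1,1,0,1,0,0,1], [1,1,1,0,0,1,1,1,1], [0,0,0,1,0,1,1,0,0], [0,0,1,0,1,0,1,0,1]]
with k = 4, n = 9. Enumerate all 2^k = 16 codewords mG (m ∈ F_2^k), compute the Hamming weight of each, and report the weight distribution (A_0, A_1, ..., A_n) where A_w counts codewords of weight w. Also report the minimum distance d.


Weight distribution: A_0 = 1, A_1 = 1, A_3 = 2, A_4 = 4, A_5 = 3, A_6 = 2, A_7 = 2, A_8 = 1. Minimum distance d = 1.

Enumerate all 2^4 = 16 messages m ∈ F_2^4.
For each, compute codeword c = mG in F_2^9, then tally its weight.
  m = 0000 → c = 000000000, weight = 0.
  m = 1000 → c = 001101001, weight = 4.
  m = 0100 → c = 111001111, weight = 7.
  m = 1100 → c = 110100110, weight = 5.
  m = 0010 → c = 000101100, weight = 3.
  m = 1010 → c = 001000101, weight = 3.
  m = 0110 → c = 111100011, weight = 6.
  m = 1110 → c = 110001010, weight = 4.
  m = 0001 → c = 001010101, weight = 4.
  m = 1001 → c = 000111100, weight = 4.
  m = 0101 → c = 110011010, weight = 5.
  m = 1101 → c = 111110011, weight = 7.
  m = 0011 → c = 001111001, weight = 5.
  m = 1011 → c = 000010000, weight = 1.
  m = 0111 → c = 110110110, weight = 6.
  m = 1111 → c = 111011111, weight = 8.
Tally weights:
  weight 0: 1 codewords.
  weight 1: 1 codewords.
  weight 3: 2 codewords.
  weight 4: 4 codewords.
  weight 5: 3 codewords.
  weight 6: 2 codewords.
  weight 7: 2 codewords.
  weight 8: 1 codewords.
Minimum distance d = smallest w > 0 with A_w > 0 = 1.
Sanity: Σ A_w = 16 = 2^4 = 16 ✓.


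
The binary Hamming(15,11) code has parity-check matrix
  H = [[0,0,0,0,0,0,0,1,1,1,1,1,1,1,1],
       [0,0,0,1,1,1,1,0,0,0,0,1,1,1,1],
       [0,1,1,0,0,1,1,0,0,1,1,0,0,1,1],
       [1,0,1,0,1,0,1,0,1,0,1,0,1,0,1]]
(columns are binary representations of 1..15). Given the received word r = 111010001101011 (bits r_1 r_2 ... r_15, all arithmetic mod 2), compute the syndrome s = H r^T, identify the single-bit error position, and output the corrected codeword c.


s = (1, 0, 1, 1)^T, error position = 11, corrected codeword c = 111010001111011

Compute s = H r^T mod 2 one row at a time:
  s_1 = 0 + 1 + 1 + 0 + 1 + 0 + 1 + 1 = 5 ≡ 1 (mod 2).
  s_2 = 0 + 1 + 0 + 0 + 1 + 0 + 1 + 1 = 4 ≡ 0 (mod 2).
  s_3 = 1 + 1 + 0 + 0 + 1 + 0 + 1 + 1 = 5 ≡ 1 (mod 2).
  s_4 = 1 + 1 + 1 + 0 + 1 + 0 + 0 + 1 = 5 ≡ 1 (mod 2).
s = (1, 0, 1, 1)^T — this equals column 11 of H (binary 1011), so error is at position 11.
Correct: flip bit 11 of r = 111010001101011 to get c = 111010001111011.


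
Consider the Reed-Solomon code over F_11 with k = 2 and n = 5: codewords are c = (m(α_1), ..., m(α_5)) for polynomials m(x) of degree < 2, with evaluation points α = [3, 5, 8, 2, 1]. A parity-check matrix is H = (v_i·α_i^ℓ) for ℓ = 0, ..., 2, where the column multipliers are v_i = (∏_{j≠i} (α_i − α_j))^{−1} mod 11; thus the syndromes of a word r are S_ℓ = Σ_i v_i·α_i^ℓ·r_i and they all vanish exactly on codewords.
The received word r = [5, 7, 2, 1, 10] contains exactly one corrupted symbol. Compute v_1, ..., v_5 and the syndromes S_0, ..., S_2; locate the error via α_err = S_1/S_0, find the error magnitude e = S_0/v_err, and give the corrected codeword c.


S = (10, 8, 2), error at position 1, error magnitude e = 2, c = [3, 7, 2, 1, 10].

Step 1: column multipliers v_i = (∏_{j≠i}(α_i − α_j))^{−1} mod 11.
  i = 1 (α = 3): (3−5)(3−8)(3−2)(3−1) = (−2)·(−5)·1·2 = 20 ≡ 9, so v_1 = 9^{−1} = 5 (mod 11).
  i = 2 (α = 5): (5−3)(5−8)(5−2)(5−1) = 2·(−3)·3·4 = −72 ≡ 5, so v_2 = 5^{−1} = 9 (mod 11).
  i = 3 (α = 8): (8−3)(8−5)(8−2)(8−1) = 5·3·6·7 = 630 ≡ 3, so v_3 = 3^{−1} = 4 (mod 11).
  i = 4 (α = 2): (2−3)(2−5)(2−8)(2−1) = (−1)·(−3)·(−6)·1 = −18 ≡ 4, so v_4 = 4^{−1} = 3 (mod 11).
  i = 5 (α = 1): (1−3)(1−5)(1−8)(1−2) = (−2)·(−4)·(−7)·(−1) = 56 ≡ 1, so v_5 = 1^{−1} = 1 (mod 11).
  v = [5, 9, 4, 3, 1].
Step 2: syndromes of r = [5, 7, 2, 1, 10] (all sums mod 11).
  S_0 = Σ v_i r_i = 5·5 + 9·7 + 4·2 + 3·1 + 1·10 = 109 ≡ 10.
  S_1 = Σ v_i α_i r_i = 5·3·5 + 9·5·7 + 4·8·2 + 3·2·1 + 1·1·10 = 470 ≡ 8.
  α_i^2 mod 11 = [9, 3, 9, 4, 1].
  S_2 = Σ v_i α_i^2 r_i = 5·9·5 + 9·3·7 + 4·9·2 + 3·4·1 + 1·1·10 = 508 ≡ 2.
  S = (10, 8, 2) ≠ 0, so r is not a codeword (an error is present).
Step 3: locate the error. For a single error e at position i, S_ℓ = v_i·e·α_i^ℓ, so α_err = S_1/S_0.
  S_0^{−1} = 10^{−1} = 10 (mod 11), so α_err = 8·10 = 80 ≡ 3 = α_1. Error position i = 1.
  Consistency check: S_2/S_1 = 2·7 = 14 ≡ 3 = α_err ✓ (single-error assumption holds).
Step 4: error magnitude e = S_0/v_1 = S_0·∏_{j≠1}(α_1 − α_j) = 10·9 = 90 ≡ 2 (mod 11).
Step 5: correct position 1: c_1 = r_1 − e = 5 − 2 ≡ 3 (mod 11). Hence c = [3, 7, 2, 1, 10].
  Check: interpolating c through the α_i gives m(x) = 8 + 2·x (degree < 2) with m(α_i) = c_i for every i, so c is indeed a codeword.


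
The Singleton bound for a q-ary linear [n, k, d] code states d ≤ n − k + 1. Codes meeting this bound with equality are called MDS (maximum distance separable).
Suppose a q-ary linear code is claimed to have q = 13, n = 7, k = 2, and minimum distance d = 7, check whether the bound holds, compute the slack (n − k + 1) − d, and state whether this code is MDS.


Singleton RHS = n − k + 1 = 6, slack = -1, bound violated (no such code; not MDS).

Singleton bound: d ≤ n − k + 1.
Here n = 7, k = 2, so n − k + 1 = 6.
Given d = 7, check d ≤ 6: NO.
Slack = (n − k + 1) − d = -1.
The slack is negative: d = 7 exceeds n − k + 1 = 6 by 1, so the Singleton bound is violated and no linear [7, 2, 7]_13 code can exist. In particular it is not MDS (MDS requires d = n − k + 1 exactly).
Description: the claimed parameters are [7, 2, 7]_13; such a code would be impossible (violates the Singleton bound).


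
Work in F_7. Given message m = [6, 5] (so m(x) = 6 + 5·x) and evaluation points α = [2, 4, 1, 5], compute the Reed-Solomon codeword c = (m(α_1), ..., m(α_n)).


c = [2, 5, 4, 3]

Message polynomial: m(x) = 6 + 5·x (mod 7).
For each evaluation point α_i, compute m(α_i) mod 7:
  α_1 = 2: Horner steps 5 → 2, so m(2) = 2.
  α_2 = 4: Horner steps 5 → 5, so m(4) = 5.
  α_3 = 1: Horner steps 5 → 4, so m(1) = 4.
  α_4 = 5: Horner steps 5 → 3, so m(5) = 3.
Codeword c = [2, 5, 4, 3] ∈ F_7^4.


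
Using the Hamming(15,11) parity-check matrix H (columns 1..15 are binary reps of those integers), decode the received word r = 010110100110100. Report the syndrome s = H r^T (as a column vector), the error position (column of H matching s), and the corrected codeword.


s = (1, 0, 0, 0)^T, error position = 8, corrected codeword c = 010110110110100

Compute s = H r^T mod 2 one row at a time:
  s_1 = 0 + 0 + 1 + 1 + 0 + 1 + 0 + 0 = 3 ≡ 1 (mod 2).
  s_2 = 1 + 1 + 0 + 1 + 0 + 1 + 0 + 0 = 4 ≡ 0 (mod 2).
  s_3 = 1 + 0 + 0 + 1 + 1 + 1 + 0 + 0 = 4 ≡ 0 (mod 2).
  s_4 = 0 + 0 + 1 + 1 + 0 + 1 + 1 + 0 = 4 ≡ 0 (mod 2).
s = (1, 0, 0, 0)^T — this equals column 8 of H (binary 1000), so error is at position 8.
Correct: flip bit 8 of r = 010110100110100 to get c = 010110110110100.


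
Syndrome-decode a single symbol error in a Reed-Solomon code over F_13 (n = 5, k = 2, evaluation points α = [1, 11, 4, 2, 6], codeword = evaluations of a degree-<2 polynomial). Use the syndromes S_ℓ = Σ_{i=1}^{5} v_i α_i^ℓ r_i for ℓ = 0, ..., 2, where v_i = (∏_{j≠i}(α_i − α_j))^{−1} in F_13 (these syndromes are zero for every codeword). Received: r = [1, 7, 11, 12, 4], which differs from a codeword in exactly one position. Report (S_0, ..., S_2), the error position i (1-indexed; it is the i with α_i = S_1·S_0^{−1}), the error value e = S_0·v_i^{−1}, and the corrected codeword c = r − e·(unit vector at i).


S = (7, 2, 8), error at position 3, error magnitude e = 3, c = [1, 7, 8, 12, 4].

Step 1: column multipliers v_i = (∏_{j≠i}(α_i − α_j))^{−1} mod 13.
  i = 1 (α = 1): (1−11)(1−4)(1−2)(1−6) = (−10)·(−3)·(−1)·(−5) = 150 ≡ 7, so v_1 = 7^{−1} = 2 (mod 13).
  i = 2 (α = 11): (11−1)(11−4)(11−2)(11−6) = 10·7·9·5 = 3150 ≡ 4, so v_2 = 4^{−1} = 10 (mod 13).
  i = 3 (α = 4): (4−1)(4−11)(4−2)(4−6) = 3·(−7)·2·(−2) = 84 ≡ 6, so v_3 = 6^{−1} = 11 (mod 13).
  i = 4 (α = 2): (2−1)(2−11)(2−4)(2−6) = 1·(−9)·(−2)·(−4) = −72 ≡ 6, so v_4 = 6^{−1} = 11 (mod 13).
  i = 5 (α = 6): (6−1)(6−11)(6−4)(6−2) = 5·(−5)·2·4 = −200 ≡ 8, so v_5 = 8^{−1} = 5 (mod 13).
  v = [2, 10, 11, 11, 5].
Step 2: syndromes of r = [1, 7, 11, 12, 4] (all sums mod 13).
  S_0 = Σ v_i r_i = 2·1 + 10·7 + 11·11 + 11·12 + 5·4 = 345 ≡ 7.
  S_1 = Σ v_i α_i r_i = 2·1·1 + 10·11·7 + 11·4·11 + 11·2·12 + 5·6·4 = 1640 ≡ 2.
  α_i^2 mod 13 = [1, 4, 3, 4, 10].
  S_2 = Σ v_i α_i^2 r_i = 2·1·1 + 10·4·7 + 11·3·11 + 11·4·12 + 5·10·4 = 1373 ≡ 8.
  S = (7, 2, 8) ≠ 0, so r is not a codeword (an error is present).
Step 3: locate the error. For a single error e at position i, S_ℓ = v_i·e·α_i^ℓ, so α_err = S_1/S_0.
  S_0^{−1} = 7^{−1} = 2 (mod 13), so α_err = 2·2 = 4 ≡ 4 = α_3. Error position i = 3.
  Consistency check: S_2/S_1 = 8·7 = 56 ≡ 4 = α_err ✓ (single-error assumption holds).
Step 4: error magnitude e = S_0/v_3 = S_0·∏_{j≠3}(α_3 − α_j) = 7·6 = 42 ≡ 3 (mod 13).
Step 5: correct position 3: c_3 = r_3 − e = 11 − 3 ≡ 8 (mod 13). Hence c = [1, 7, 8, 12, 4].
  Check: interpolating c through the α_i gives m(x) = 3 + 11·x (degree < 2) with m(α_i) = c_i for every i, so c is indeed a codeword.


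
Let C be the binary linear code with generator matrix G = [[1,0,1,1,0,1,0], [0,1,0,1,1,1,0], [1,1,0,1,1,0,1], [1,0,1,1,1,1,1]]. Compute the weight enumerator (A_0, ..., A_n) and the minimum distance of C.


Weight distribution: A_0 = 1, A_2 = 1, A_3 = 6, A_4 = 5, A_5 = 2, A_6 = 1. Minimum distance d = 2.

Enumerate all 2^4 = 16 messages m ∈ F_2^4.
For each, compute codeword c = mG in F_2^7, then tally its weight.
  m = 0000 → c = 0000000, weight = 0.
  m = 1000 → c = 1011010, weight = 4.
  m = 0100 → c = 0101110, weight = 4.
  m = 1100 → c = 1110100, weight = 4.
  m = 0010 → c = 1101101, weight = 5.
  m = 1010 → c = 0110111, weight = 5.
  m = 0110 → c = 1000011, weight = 3.
  m = 1110 → c = 0011001, weight = 3.
  m = 0001 → c = 1011111, weight = 6.
  m = 1001 → c = 0000101, weight = 2.
  m = 0101 → c = 1110001, weight = 4.
  m = 1101 → c = 0101011, weight = 4.
  m = 0011 → c = 0110010, weight = 3.
  m = 1011 → c = 1101000, weight = 3.
  m = 0111 → c = 0011100, weight = 3.
  m = 1111 → c = 1000110, weight = 3.
Tally weights:
  weight 0: 1 codewords.
  weight 2: 1 codewords.
  weight 3: 6 codewords.
  weight 4: 5 codewords.
  weight 5: 2 codewords.
  weight 6: 1 codewords.
Minimum distance d = smallest w > 0 with A_w > 0 = 2.
Sanity: Σ A_w = 16 = 2^4 = 16 ✓.


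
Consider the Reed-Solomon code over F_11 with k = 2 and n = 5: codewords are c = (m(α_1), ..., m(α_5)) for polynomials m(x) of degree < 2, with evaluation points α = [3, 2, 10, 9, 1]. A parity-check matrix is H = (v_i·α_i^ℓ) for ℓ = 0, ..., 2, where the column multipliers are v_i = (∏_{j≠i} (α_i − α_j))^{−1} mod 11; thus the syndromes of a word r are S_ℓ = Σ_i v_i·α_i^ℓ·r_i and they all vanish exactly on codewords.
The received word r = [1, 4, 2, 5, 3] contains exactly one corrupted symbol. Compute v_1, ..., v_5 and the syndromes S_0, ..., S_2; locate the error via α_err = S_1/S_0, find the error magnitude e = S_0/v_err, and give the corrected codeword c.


S = (7, 7, 7), error at position 5, error magnitude e = 7, c = [1, 4, 2, 5, 7].

Step 1: column multipliers v_i = (∏_{j≠i}(α_i − α_j))^{−1} mod 11.
  i = 1 (α = 3): (3−2)(3−10)(3−9)(3−1) = 1·(−7)·(−6)·2 = 84 ≡ 7, so v_1 = 7^{−1} = 8 (mod 11).
  i = 2 (α = 2): (2−3)(2−10)(2−9)(2−1) = (−1)·(−8)·(−7)·1 = −56 ≡ 10, so v_2 = 10^{−1} = 10 (mod 11).
  i = 3 (α = 10): (10−3)(10−2)(10−9)(10−1) = 7·8·1·9 = 504 ≡ 9, so v_3 = 9^{−1} = 5 (mod 11).
  i = 4 (α = 9): (9−3)(9−2)(9−10)(9−1) = 6·7·(−1)·8 = −336 ≡ 5, so v_4 = 5^{−1} = 9 (mod 11).
  i = 5 (α = 1): (1−3)(1−2)(1−10)(1−9) = (−2)·(−1)·(−9)·(−8) = 144 ≡ 1, so v_5 = 1^{−1} = 1 (mod 11).
  v = [8, 10, 5, 9, 1].
Step 2: syndromes of r = [1, 4, 2, 5, 3] (all sums mod 11).
  S_0 = Σ v_i r_i = 8·1 + 10·4 + 5·2 + 9·5 + 1·3 = 106 ≡ 7.
  S_1 = Σ v_i α_i r_i = 8·3·1 + 10·2·4 + 5·10·2 + 9·9·5 + 1·1·3 = 612 ≡ 7.
  α_i^2 mod 11 = [9, 4, 1, 4, 1].
  S_2 = Σ v_i α_i^2 r_i = 8·9·1 + 10·4·4 + 5·1·2 + 9·4·5 + 1·1·3 = 425 ≡ 7.
  S = (7, 7, 7) ≠ 0, so r is not a codeword (an error is present).
Step 3: locate the error. For a single error e at position i, S_ℓ = v_i·e·α_i^ℓ, so α_err = S_1/S_0.
  S_0^{−1} = 7^{−1} = 8 (mod 11), so α_err = 7·8 = 56 ≡ 1 = α_5. Error position i = 5.
  Consistency check: S_2/S_1 = 7·8 = 56 ≡ 1 = α_err ✓ (single-error assumption holds).
Step 4: error magnitude e = S_0/v_5 = S_0·∏_{j≠5}(α_5 − α_j) = 7·1 = 7 ≡ 7 (mod 11).
Step 5: correct position 5: c_5 = r_5 − e = 3 − 7 ≡ 7 (mod 11). Hence c = [1, 4, 2, 5, 7].
  Check: interpolating c through the α_i gives m(x) = 10 + 8·x (degree < 2) with m(α_i) = c_i for every i, so c is indeed a codeword.


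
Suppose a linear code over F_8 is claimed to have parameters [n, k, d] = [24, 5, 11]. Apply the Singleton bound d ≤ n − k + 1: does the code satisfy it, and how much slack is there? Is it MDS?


Singleton RHS = n − k + 1 = 20, slack = 9, bound satisfied, not MDS.

Singleton bound: d ≤ n − k + 1.
Here n = 24, k = 5, so n − k + 1 = 20.
Given d = 11, check d ≤ 20: YES.
Slack = (n − k + 1) − d = 9.
The code is NOT MDS (slack = 9 > 0).
Description: the claimed parameters are [24, 5, 11]_8; such a code would be non-MDS.


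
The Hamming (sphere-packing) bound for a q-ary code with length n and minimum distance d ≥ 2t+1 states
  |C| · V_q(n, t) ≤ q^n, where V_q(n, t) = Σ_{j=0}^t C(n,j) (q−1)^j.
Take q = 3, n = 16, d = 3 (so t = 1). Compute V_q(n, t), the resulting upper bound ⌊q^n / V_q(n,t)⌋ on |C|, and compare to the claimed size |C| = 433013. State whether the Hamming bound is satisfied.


V_q(n, t) = 33, q^n = 43046721, Hamming bound = 1304446, |C| = 433013 ≤ bound (satisfied).

Step 1: Compute V_q(n, t) = Σ_{j=0}^1 C(n, j) (q−1)^j.
  j = 0: C(16,0)·(2)^0 = 1·1 = 1.
  j = 1: C(16,1)·(2)^1 = 16·2 = 32.
  V_q(n, t) = 1 + 32 = 33.
Step 2: q^n = 3^16 = 43046721.
Step 3: Hamming bound ⌊q^n / V_q(n,t)⌋ = ⌊43046721/33⌋ = 1304446.
Step 4: Compare |C| = 433013 to 1304446: satisfied.
The claimed |C| lies below the Hamming bound.


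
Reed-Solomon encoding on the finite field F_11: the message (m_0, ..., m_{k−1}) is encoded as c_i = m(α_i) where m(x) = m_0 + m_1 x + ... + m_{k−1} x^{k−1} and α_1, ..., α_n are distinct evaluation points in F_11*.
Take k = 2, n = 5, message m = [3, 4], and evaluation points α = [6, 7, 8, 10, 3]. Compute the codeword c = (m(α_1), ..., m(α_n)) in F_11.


c = [5, 9, 2, 10, 4]

Message polynomial: m(x) = 3 + 4·x (mod 11).
For each evaluation point α_i, compute m(α_i) mod 11:
  α_1 = 6: Horner steps 4 → 5, so m(6) = 5.
  α_2 = 7: Horner steps 4 → 9, so m(7) = 9.
  α_3 = 8: Horner steps 4 → 2, so m(8) = 2.
  α_4 = 10: Horner steps 4 → 10, so m(10) = 10.
  α_5 = 3: Horner steps 4 → 4, so m(3) = 4.
Codeword c = [5, 9, 2, 10, 4] ∈ F_11^5.


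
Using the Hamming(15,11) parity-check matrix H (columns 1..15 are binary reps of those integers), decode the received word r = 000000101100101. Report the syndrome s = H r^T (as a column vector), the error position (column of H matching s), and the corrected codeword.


s = (0, 1, 1, 0)^T, error position = 6, corrected codeword c = 000001101100101

Compute s = H r^T mod 2 one row at a time:
  s_1 = 0 + 1 + 1 + 0 + 0 + 1 + 0 + 1 = 4 ≡ 0 (mod 2).
  s_2 = 0 + 0 + 0 + 1 + 0 + 1 + 0 + 1 = 3 ≡ 1 (mod 2).
  s_3 = 0 + 0 + 0 + 1 + 1 + 0 + 0 + 1 = 3 ≡ 1 (mod 2).
  s_4 = 0 + 0 + 0 + 1 + 1 + 0 + 1 + 1 = 4 ≡ 0 (mod 2).
s = (0, 1, 1, 0)^T — this equals column 6 of H (binary 0110), so error is at position 6.
Correct: flip bit 6 of r = 000000101100101 to get c = 000001101100101.


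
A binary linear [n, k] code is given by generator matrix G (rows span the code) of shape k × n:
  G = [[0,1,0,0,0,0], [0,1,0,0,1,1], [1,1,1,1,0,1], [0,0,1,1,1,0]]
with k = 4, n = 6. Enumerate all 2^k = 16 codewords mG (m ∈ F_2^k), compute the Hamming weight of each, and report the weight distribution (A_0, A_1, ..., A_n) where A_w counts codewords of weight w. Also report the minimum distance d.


Weight distribution: A_0 = 1, A_1 = 2, A_2 = 2, A_3 = 4, A_4 = 5, A_5 = 2. Minimum distance d = 1.

Enumerate all 2^4 = 16 messages m ∈ F_2^4.
For each, compute codeword c = mG in F_2^6, then tally its weight.
  m = 0000 → c = 000000, weight = 0.
  m = 1000 → c = 010000, weight = 1.
  m = 0100 → c = 010011, weight = 3.
  m = 1100 → c = 000011, weight = 2.
  m = 0010 → c = 111101, weight = 5.
  m = 1010 → c = 101101, weight = 4.
  m = 0110 → c = 101110, weight = 4.
  m = 1110 → c = 111110, weight = 5.
  m = 0001 → c = 001110, weight = 3.
  m = 1001 → c = 011110, weight = 4.
  m = 0101 → c = 011101, weight = 4.
  m = 1101 → c = 001101, weight = 3.
  m = 0011 → c = 110011, weight = 4.
  m = 1011 → c = 100011, weight = 3.
  m = 0111 → c = 100000, weight = 1.
  m = 1111 → c = 110000, weight = 2.
Tally weights:
  weight 0: 1 codewords.
  weight 1: 2 codewords.
  weight 2: 2 codewords.
  weight 3: 4 codewords.
  weight 4: 5 codewords.
  weight 5: 2 codewords.
Minimum distance d = smallest w > 0 with A_w > 0 = 1.
Sanity: Σ A_w = 16 = 2^4 = 16 ✓.


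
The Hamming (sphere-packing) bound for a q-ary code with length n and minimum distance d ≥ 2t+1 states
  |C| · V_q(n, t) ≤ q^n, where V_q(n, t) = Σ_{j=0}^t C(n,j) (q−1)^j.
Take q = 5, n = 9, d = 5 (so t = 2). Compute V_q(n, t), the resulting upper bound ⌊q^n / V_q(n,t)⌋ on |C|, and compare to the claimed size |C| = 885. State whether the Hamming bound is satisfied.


V_q(n, t) = 613, q^n = 1953125, Hamming bound = 3186, |C| = 885 ≤ bound (satisfied).

Step 1: Compute V_q(n, t) = Σ_{j=0}^2 C(n, j) (q−1)^j.
  j = 0: C(9,0)·(4)^0 = 1·1 = 1.
  j = 1: C(9,1)·(4)^1 = 9·4 = 36.
  j = 2: C(9,2)·(4)^2 = 36·16 = 576.
  V_q(n, t) = 1 + 36 + 576 = 613.
Step 2: q^n = 5^9 = 1953125.
Step 3: Hamming bound ⌊q^n / V_q(n,t)⌋ = ⌊1953125/613⌋ = 3186.
Step 4: Compare |C| = 885 to 3186: satisfied.
The claimed |C| lies below the Hamming bound.


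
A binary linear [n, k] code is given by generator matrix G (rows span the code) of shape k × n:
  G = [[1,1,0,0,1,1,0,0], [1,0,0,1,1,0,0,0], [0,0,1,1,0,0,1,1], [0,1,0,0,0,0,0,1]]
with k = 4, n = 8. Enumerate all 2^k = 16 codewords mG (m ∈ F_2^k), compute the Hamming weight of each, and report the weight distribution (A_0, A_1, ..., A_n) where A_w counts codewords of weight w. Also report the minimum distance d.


Weight distribution: A_0 = 1, A_2 = 1, A_3 = 4, A_4 = 4, A_5 = 4, A_6 = 1, A_8 = 1. Minimum distance d = 2.

Enumerate all 2^4 = 16 messages m ∈ F_2^4.
For each, compute codeword c = mG in F_2^8, then tally its weight.
  m = 0000 → c = 00000000, weight = 0.
  m = 1000 → c = 11001100, weight = 4.
  m = 0100 → c = 10011000, weight = 3.
  m = 1100 → c = 01010100, weight = 3.
  m = 0010 → c = 00110011, weight = 4.
  m = 1010 → c = 11111111, weight = 8.
  m = 0110 → c = 10101011, weight = 5.
  m = 1110 → c = 01100111, weight = 5.
  m = 0001 → c = 01000001, weight = 2.
  m = 1001 → c = 10001101, weight = 4.
  m = 0101 → c = 11011001, weight = 5.
  m = 1101 → c = 00010101, weight = 3.
  m = 0011 → c = 01110010, weight = 4.
  m = 1011 → c = 10111110, weight = 6.
  m = 0111 → c = 11101010, weight = 5.
  m = 1111 → c = 00100110, weight = 3.
Tally weights:
  weight 0: 1 codewords.
  weight 2: 1 codewords.
  weight 3: 4 codewords.
  weight 4: 4 codewords.
  weight 5: 4 codewords.
  weight 6: 1 codewords.
  weight 8: 1 codewords.
Minimum distance d = smallest w > 0 with A_w > 0 = 2.
Sanity: Σ A_w = 16 = 2^4 = 16 ✓.


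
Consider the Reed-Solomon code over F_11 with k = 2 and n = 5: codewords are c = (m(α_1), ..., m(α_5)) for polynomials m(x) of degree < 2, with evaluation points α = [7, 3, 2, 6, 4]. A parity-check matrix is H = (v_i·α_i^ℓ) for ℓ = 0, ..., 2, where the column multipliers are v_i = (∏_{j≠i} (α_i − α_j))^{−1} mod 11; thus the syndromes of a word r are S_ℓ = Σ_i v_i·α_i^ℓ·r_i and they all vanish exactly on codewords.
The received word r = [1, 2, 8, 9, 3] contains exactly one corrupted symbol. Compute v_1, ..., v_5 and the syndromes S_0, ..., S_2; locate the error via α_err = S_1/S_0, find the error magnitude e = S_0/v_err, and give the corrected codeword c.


S = (9, 5, 4), error at position 2, error magnitude e = 2, c = [1, 0, 8, 9, 3].

Step 1: column multipliers v_i = (∏_{j≠i}(α_i − α_j))^{−1} mod 11.
  i = 1 (α = 7): (7−3)(7−2)(7−6)(7−4) = 4·5·1·3 = 60 ≡ 5, so v_1 = 5^{−1} = 9 (mod 11).
  i = 2 (α = 3): (3−7)(3−2)(3−6)(3−4) = (−4)·1·(−3)·(−1) = −12 ≡ 10, so v_2 = 10^{−1} = 10 (mod 11).
  i = 3 (α = 2): (2−7)(2−3)(2−6)(2−4) = (−5)·(−1)·(−4)·(−2) = 40 ≡ 7, so v_3 = 7^{−1} = 8 (mod 11).
  i = 4 (α = 6): (6−7)(6−3)(6−2)(6−4) = (−1)·3·4·2 = −24 ≡ 9, so v_4 = 9^{−1} = 5 (mod 11).
  i = 5 (α = 4): (4−7)(4−3)(4−2)(4−6) = (−3)·1·2·(−2) = 12 ≡ 1, so v_5 = 1^{−1} = 1 (mod 11).
  v = [9, 10, 8, 5, 1].
Step 2: syndromes of r = [1, 2, 8, 9, 3] (all sums mod 11).
  S_0 = Σ v_i r_i = 9·1 + 10·2 + 8·8 + 5·9 + 1·3 = 141 ≡ 9.
  S_1 = Σ v_i α_i r_i = 9·7·1 + 10·3·2 + 8·2·8 + 5·6·9 + 1·4·3 = 533 ≡ 5.
  α_i^2 mod 11 = [5, 9, 4, 3, 5].
  S_2 = Σ v_i α_i^2 r_i = 9·5·1 + 10·9·2 + 8·4·8 + 5·3·9 + 1·5·3 = 631 ≡ 4.
  S = (9, 5, 4) ≠ 0, so r is not a codeword (an error is present).
Step 3: locate the error. For a single error e at position i, S_ℓ = v_i·e·α_i^ℓ, so α_err = S_1/S_0.
  S_0^{−1} = 9^{−1} = 5 (mod 11), so α_err = 5·5 = 25 ≡ 3 = α_2. Error position i = 2.
  Consistency check: S_2/S_1 = 4·9 = 36 ≡ 3 = α_err ✓ (single-error assumption holds).
Step 4: error magnitude e = S_0/v_2 = S_0·∏_{j≠2}(α_2 − α_j) = 9·10 = 90 ≡ 2 (mod 11).
Step 5: correct position 2: c_2 = r_2 − e = 2 − 2 ≡ 0 (mod 11). Hence c = [1, 0, 8, 9, 3].
  Check: interpolating c through the α_i gives m(x) = 2 + 3·x (degree < 2) with m(α_i) = c_i for every i, so c is indeed a codeword.
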